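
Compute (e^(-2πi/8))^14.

Since ω_8^8 = 1, powers reduce modulo 8.
14 mod 8 = 6
So ω_8^14 = ω_8^6 = e^(-2πi·6/8)

ω_8^14 = ω_8^6 = 1i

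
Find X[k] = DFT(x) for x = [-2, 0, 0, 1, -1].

X[k] = Σ(n=0 to 4) x[n] · ω_5^(nk)
where ω_5 = e^(-2πi/5)

Computing each X[k]:
X[0] = -2
X[1] = -3.1180-0.3633i
X[2] = -0.8820-1.5388i
X[3] = -0.8820+1.5388i
X[4] = -3.1180+0.3633i

X = [-2, -3.1180-0.3633i, -0.8820-1.5388i, -0.8820+1.5388i, -3.1180+0.3633i]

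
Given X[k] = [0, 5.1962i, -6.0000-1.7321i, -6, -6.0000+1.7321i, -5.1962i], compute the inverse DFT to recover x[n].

x[n] = (1/6) Σ(k=0 to 5) X[k] · e^(2πikn/6)

Computing each x[n]:
x[0] = -3
x[1] = 1
x[2] = -2
x[3] = -1
x[4] = 2
x[5] = 3

x = [-3, 1, -2, -1, 2, 3]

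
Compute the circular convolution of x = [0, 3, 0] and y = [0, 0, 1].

(x ⊛ y)[n] = Σ(m=0 to 2) x[m] · y[(n-m) mod 3]

Computing each output sample:
(x ⊛ y)[0] = 3
(x ⊛ y)[1] = 0
(x ⊛ y)[2] = 0

x ⊛ y = [3, 0, 0]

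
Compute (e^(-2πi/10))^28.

Since ω_10^10 = 1, powers reduce modulo 10.
28 mod 10 = 8
So ω_10^28 = ω_10^8 = e^(-2πi·8/10)

ω_10^28 = ω_10^8 = 0.3090+0.9511i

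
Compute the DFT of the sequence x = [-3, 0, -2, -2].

X[k] = Σ(n=0 to 3) x[n] · ω_4^(nk)
where ω_4 = e^(-2πi/4)

Computing each X[k]:
X[0] = -7
X[1] = -1-2i
X[2] = -3
X[3] = -1+2i

X = [-7, -1-2i, -3, -1+2i]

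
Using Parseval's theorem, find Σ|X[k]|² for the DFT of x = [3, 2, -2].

Parseval: Σ|x[n]|² = (1/N)Σ|X[k]|², so Σ|X[k]|² = N·Σ|x[n]|² = 3·17.0000

Σ|X[k]|² = N·Σ|x[n]|² = 3·17.0000 = 51.0000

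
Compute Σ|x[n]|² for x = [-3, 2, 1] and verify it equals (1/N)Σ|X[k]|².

Time domain:
Σ|x[n]|² = |-3|² + |2|² + |1|² = 14.0000

Frequency domain:
(1/3)Σ|X[k]|² = (1/3)(|0|² + |-4.5000-0.8660i|² + |-4.5000+0.8660i|²) = (1/3)·42.0000 = 14.0000

Both sides agree, confirming Parseval's theorem.

Σ|x[n]|² = (1/N)Σ|X[k]|² = 14.0000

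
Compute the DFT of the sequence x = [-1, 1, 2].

X[k] = Σ(n=0 to 2) x[n] · ω_3^(nk)
where ω_3 = e^(-2πi/3)

Computing each X[k]:
X[0] = 2
X[1] = -2.5000+0.8660i
X[2] = -2.5000-0.8660i

X = [2, -2.5000+0.8660i, -2.5000-0.8660i]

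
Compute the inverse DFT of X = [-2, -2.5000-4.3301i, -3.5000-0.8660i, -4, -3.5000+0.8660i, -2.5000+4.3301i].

x[n] = (1/6) Σ(k=0 to 5) X[k] · e^(2πikn/6)

Computing each x[n]:
x[0] = -3
x[1] = 2
x[2] = 1
x[3] = 0
x[4] = -1
x[5] = -1

x = [-3, 2, 1, 0, -1, -1]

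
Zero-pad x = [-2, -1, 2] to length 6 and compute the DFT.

Original 3-point DFT: [-1, -2.5000+2.5981i, -2.5000-2.5981i]
Zero-padded 6-point DFT provides frequency interpolation.

DFT_6([x, 0, ...]) = [-1, -3.5000-0.8660i, -2.5000+2.5981i, 1, -2.5000-2.5981i, -3.5000+0.8660i]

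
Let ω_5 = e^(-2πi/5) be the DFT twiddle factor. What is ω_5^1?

ω_5^1 = e^(-2πi·1/5)
= cos(-2π·1/5) + i·sin(-2π·1/5)
= cos(-2π/5) + i·sin(-2π/5)

ω_5^1 = cos(-2π/5) + i·sin(-2π/5) = 0.3090-0.9511i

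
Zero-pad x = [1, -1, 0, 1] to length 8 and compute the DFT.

Original 4-point DFT: [1, 1+2i, 1, 1-2i]
Zero-padded 8-point DFT provides frequency interpolation.

DFT_8([x, 0, ...]) = [1, -0.4142, 1+2i, 2.4142, 1, 2.4142, 1-2i, -0.4142]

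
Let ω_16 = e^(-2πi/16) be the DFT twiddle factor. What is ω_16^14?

ω_16^14 = e^(-2πi·14/16)
= cos(-2π·14/16) + i·sin(-2π·14/16)
= cos(-28π/16) + i·sin(-28π/16)

ω_16^14 = cos(-28π/16) + i·sin(-28π/16) = 0.7071+0.7071i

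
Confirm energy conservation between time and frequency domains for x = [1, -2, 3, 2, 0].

Time domain:
Σ|x[n]|² = |1|² + |-2|² + |3|² + |2|² + |0|² = 18.0000

Frequency domain:
(1/5)Σ|X[k]|² = (1/5)(|4|² + |-3.6631+1.3143i|² + |4.1631+2.1266i|² + |4.1631-2.1266i|² + |-3.6631-1.3143i|²) = (1/5)·90.0000 = 18.0000

Both sides agree, confirming Parseval's theorem.

Σ|x[n]|² = (1/N)Σ|X[k]|² = 18.0000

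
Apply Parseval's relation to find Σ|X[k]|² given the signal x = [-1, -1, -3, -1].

Parseval: Σ|x[n]|² = (1/N)Σ|X[k]|², so Σ|X[k]|² = N·Σ|x[n]|² = 4·12.0000

Σ|X[k]|² = N·Σ|x[n]|² = 4·12.0000 = 48.0000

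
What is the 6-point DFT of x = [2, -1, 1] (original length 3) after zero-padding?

Original 3-point DFT: [2, 2.0000+1.7321i, 2.0000-1.7321i]
Zero-padded 6-point DFT provides frequency interpolation.

DFT_6([x, 0, ...]) = [2, 1, 2.0000+1.7321i, 4, 2.0000-1.7321i, 1]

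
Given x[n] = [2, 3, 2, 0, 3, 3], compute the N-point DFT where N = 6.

X[k] = Σ(n=0 to 5) x[n] · ω_6^(nk)
where ω_6 = e^(-2πi/6)

Computing each X[k]:
X[0] = 13
X[1] = 2.5000+0.8660i
X[2] = -3.5000-0.8660i
X[3] = 1
X[4] = -3.5000+0.8660i
X[5] = 2.5000-0.8660i

X = [13, 2.5000+0.8660i, -3.5000-0.8660i, 1, -3.5000+0.8660i, 2.5000-0.8660i]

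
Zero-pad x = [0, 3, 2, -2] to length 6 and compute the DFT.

Original 4-point DFT: [3, -2-5i, 1, -2+5i]
Zero-padded 6-point DFT provides frequency interpolation.

DFT_6([x, 0, ...]) = [3, 2.5000-4.3301i, -4.5000-0.8660i, 1, -4.5000+0.8660i, 2.5000+4.3301i]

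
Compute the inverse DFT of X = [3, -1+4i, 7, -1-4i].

x[n] = (1/4) Σ(k=0 to 3) X[k] · e^(2πikn/4)

Computing each x[n]:
x[0] = 2
x[1] = -3
x[2] = 3
x[3] = 1

x = [2, -3, 3, 1]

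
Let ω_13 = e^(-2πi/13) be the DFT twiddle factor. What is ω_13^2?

ω_13^2 = e^(-2πi·2/13)
= cos(-2π·2/13) + i·sin(-2π·2/13)
= cos(-4π/13) + i·sin(-4π/13)

ω_13^2 = cos(-4π/13) + i·sin(-4π/13) = 0.5681-0.8230i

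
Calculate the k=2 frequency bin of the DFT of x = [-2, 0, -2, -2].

X[2] = Σ(n=0 to 3) x[n] · ω_4^(2n) where ω_4 = e^(-2πi/4)
= (-2)·ω_4^0 + (0)·ω_4^2 + (-2)·ω_4^4 + (-2)·ω_4^6

X[2] = -2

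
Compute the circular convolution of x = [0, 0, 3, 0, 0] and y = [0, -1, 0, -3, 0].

(x ⊛ y)[n] = Σ(m=0 to 4) x[m] · y[(n-m) mod 5]

Computing each output sample:
(x ⊛ y)[0] = -9
(x ⊛ y)[1] = 0
(x ⊛ y)[2] = 0
(x ⊛ y)[3] = -3
(x ⊛ y)[4] = 0

x ⊛ y = [-9, 0, 0, -3, 0]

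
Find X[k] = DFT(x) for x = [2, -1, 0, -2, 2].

X[k] = Σ(n=0 to 4) x[n] · ω_5^(nk)
where ω_5 = e^(-2πi/5)

Computing each X[k]:
X[0] = 1
X[1] = 3.9271+1.6776i
X[2] = 0.5729+3.6655i
X[3] = 0.5729-3.6655i
X[4] = 3.9271-1.6776i

X = [1, 3.9271+1.6776i, 0.5729+3.6655i, 0.5729-3.6655i, 3.9271-1.6776i]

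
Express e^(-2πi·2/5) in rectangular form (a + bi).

ω_5^2 = e^(-2πi·2/5)
= cos(-2π·2/5) + i·sin(-2π·2/5)
= cos(-4π/5) + i·sin(-4π/5)

ω_5^2 = cos(-4π/5) + i·sin(-4π/5) = -0.8090-0.5878i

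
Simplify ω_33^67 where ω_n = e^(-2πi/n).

Since ω_33^33 = 1, powers reduce modulo 33.
67 mod 33 = 1
So ω_33^67 = ω_33^1 = e^(-2πi·1/33)

ω_33^67 = ω_33^1 = 0.9819-0.1893i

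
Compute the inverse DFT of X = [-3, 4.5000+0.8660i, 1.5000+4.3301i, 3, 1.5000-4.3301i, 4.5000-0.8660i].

x[n] = (1/6) Σ(k=0 to 5) X[k] · e^(2πikn/6)

Computing each x[n]:
x[0] = 2
x[1] = -2
x[2] = 0
x[3] = -2
x[4] = -2
x[5] = 1

x = [2, -2, 0, -2, -2, 1]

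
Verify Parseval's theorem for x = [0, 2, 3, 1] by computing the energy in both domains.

Time domain:
Σ|x[n]|² = |0|² + |2|² + |3|² + |1|² = 14.0000

Frequency domain:
(1/4)Σ|X[k]|² = (1/4)(|6|² + |-3-1i|² + |0|² + |-3+1i|²) = (1/4)·56.0000 = 14.0000

Both sides agree, confirming Parseval's theorem.

Σ|x[n]|² = (1/N)Σ|X[k]|² = 14.0000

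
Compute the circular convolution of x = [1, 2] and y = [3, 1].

(x ⊛ y)[n] = Σ(m=0 to 1) x[m] · y[(n-m) mod 2]

Computing each output sample:
(x ⊛ y)[0] = 5
(x ⊛ y)[1] = 7

x ⊛ y = [5, 7]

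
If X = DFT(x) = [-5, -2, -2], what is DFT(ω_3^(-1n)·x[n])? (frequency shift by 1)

Modulation property: DFT(ω_3^(-1n)·x[n]) = X[(k-1) mod 3], so circularly shift X by 1 positions.

X[k-1] = [-2, -5, -2]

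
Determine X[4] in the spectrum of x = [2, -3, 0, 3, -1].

X[4] = Σ(n=0 to 4) x[n] · ω_5^(4n) where ω_5 = e^(-2πi/5)
= (2)·ω_5^0 + (-3)·ω_5^4 + (0)·ω_5^8 + (3)·ω_5^12 + (-1)·ω_5^16

X[4] = -1.6631-3.6655i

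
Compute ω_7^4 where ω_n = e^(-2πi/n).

ω_7^4 = e^(-2πi·4/7)
= cos(-2π·4/7) + i·sin(-2π·4/7)
= cos(-8π/7) + i·sin(-8π/7)

ω_7^4 = cos(-8π/7) + i·sin(-8π/7) = -0.9010+0.4339i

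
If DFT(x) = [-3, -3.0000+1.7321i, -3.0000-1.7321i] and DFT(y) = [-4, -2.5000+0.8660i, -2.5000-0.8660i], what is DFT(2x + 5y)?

By linearity: DFT(2x + 5y) = 2·DFT(x) + 5·DFT(y)
= 2·[-3, -3.0000+1.7321i, -3.0000-1.7321i] + 5·[-4, -2.5000+0.8660i, -2.5000-0.8660i]

Computing element-wise:
Z[0] = 2·(-3) + 5·(-4) = -26
Z[1] = 2·(-3.0000+1.7321i) + 5·(-2.5000+0.8660i) = -18.5000+7.7942i
Z[2] = 2·(-3.0000-1.7321i) + 5·(-2.5000-0.8660i) = -18.5000-7.7942i

DFT(2x + 5y) = 2·X + 5·Y = [-26, -18.5000+7.7942i, -18.5000-7.7942i]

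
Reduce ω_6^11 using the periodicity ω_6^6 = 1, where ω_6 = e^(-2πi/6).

Since ω_6^6 = 1, powers reduce modulo 6.
11 mod 6 = 5
So ω_6^11 = ω_6^5 = e^(-2πi·5/6)

ω_6^11 = ω_6^5 = 0.5000+0.8660i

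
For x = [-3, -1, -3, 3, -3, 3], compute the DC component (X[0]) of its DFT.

X[0] = Σ(n=0 to 5) x[n] · ω_6^0 = Σ x[n]
= (-3) + (-1) + (-3) + (3) + (-3) + (3)

X[0] = -4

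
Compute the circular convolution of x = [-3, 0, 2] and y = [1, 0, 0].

(x ⊛ y)[n] = Σ(m=0 to 2) x[m] · y[(n-m) mod 3]

Computing each output sample:
(x ⊛ y)[0] = -3
(x ⊛ y)[1] = 0
(x ⊛ y)[2] = 2

x ⊛ y = [-3, 0, 2]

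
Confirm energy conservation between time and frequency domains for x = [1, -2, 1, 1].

Time domain:
Σ|x[n]|² = |1|² + |-2|² + |1|² + |1|² = 7.0000

Frequency domain:
(1/4)Σ|X[k]|² = (1/4)(|1|² + |3i|² + |3|² + |-3i|²) = (1/4)·28.0000 = 7.0000

Both sides agree, confirming Parseval's theorem.

Σ|x[n]|² = (1/N)Σ|X[k]|² = 7.0000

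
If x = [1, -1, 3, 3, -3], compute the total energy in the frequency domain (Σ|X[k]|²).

Parseval: Σ|x[n]|² = (1/N)Σ|X[k]|², so Σ|X[k]|² = N·Σ|x[n]|² = 5·29.0000

Σ|X[k]|² = N·Σ|x[n]|² = 5·29.0000 = 145.0000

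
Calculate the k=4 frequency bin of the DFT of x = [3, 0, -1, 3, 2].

X[4] = Σ(n=0 to 4) x[n] · ω_5^(4n) where ω_5 = e^(-2πi/5)
= (3)·ω_5^0 + (0)·ω_5^4 + (-1)·ω_5^8 + (3)·ω_5^12 + (2)·ω_5^16

X[4] = 2.0000-4.2533i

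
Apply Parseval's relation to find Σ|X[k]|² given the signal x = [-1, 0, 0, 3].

Parseval: Σ|x[n]|² = (1/N)Σ|X[k]|², so Σ|X[k]|² = N·Σ|x[n]|² = 4·10.0000

Σ|X[k]|² = N·Σ|x[n]|² = 4·10.0000 = 40.0000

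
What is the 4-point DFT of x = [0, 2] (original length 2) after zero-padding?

Original 2-point DFT: [2, -2]
Zero-padded 4-point DFT provides frequency interpolation.

DFT_4([x, 0, ...]) = [2, -2i, -2, 2i]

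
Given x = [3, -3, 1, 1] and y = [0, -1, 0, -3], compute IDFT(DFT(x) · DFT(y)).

(x ⊛ y)[n] = Σ(m=0 to 3) x[m] · y[(n-m) mod 4]

Computing each output sample:
(x ⊛ y)[0] = 8
(x ⊛ y)[1] = -6
(x ⊛ y)[2] = 0
(x ⊛ y)[3] = -10

x ⊛ y = [8, -6, 0, -10]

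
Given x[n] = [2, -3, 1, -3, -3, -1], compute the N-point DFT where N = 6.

X[k] = Σ(n=0 to 5) x[n] · ω_6^(nk)
where ω_6 = e^(-2πi/6)

Computing each X[k]:
X[0] = -7
X[1] = 4.0000-1.7321i
X[2] = 2.0000+5.1962i
X[3] = 7
X[4] = 2.0000-5.1962i
X[5] = 4.0000+1.7321i

X = [-7, 4.0000-1.7321i, 2.0000+5.1962i, 7, 2.0000-5.1962i, 4.0000+1.7321i]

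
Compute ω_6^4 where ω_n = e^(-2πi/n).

ω_6^4 = e^(-2πi·4/6)
= cos(-2π·4/6) + i·sin(-2π·4/6)
= cos(-8π/6) + i·sin(-8π/6)

ω_6^4 = cos(-8π/6) + i·sin(-8π/6) = -0.5000+0.8660i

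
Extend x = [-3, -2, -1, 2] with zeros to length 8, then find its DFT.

Original 4-point DFT: [-4, -2+4i, -4, -2-4i]
Zero-padded 8-point DFT provides frequency interpolation.

DFT_8([x, 0, ...]) = [-4, -5.8284+1.0000i, -2+4i, -0.1716-1.0000i, -4, -0.1716+1.0000i, -2-4i, -5.8284-1.0000i]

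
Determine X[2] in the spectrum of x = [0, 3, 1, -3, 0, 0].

X[2] = Σ(n=0 to 5) x[n] · ω_6^(2n) where ω_6 = e^(-2πi/6)
= (0)·ω_6^0 + (3)·ω_6^2 + (1)·ω_6^4 + (-3)·ω_6^6 + (0)·ω_6^8 + (0)·ω_6^10

X[2] = -5.0000-1.7321i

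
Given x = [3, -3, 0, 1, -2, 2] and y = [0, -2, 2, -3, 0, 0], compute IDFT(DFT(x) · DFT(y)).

(x ⊛ y)[n] = Σ(m=0 to 5) x[m] · y[(n-m) mod 6]

Computing each output sample:
(x ⊛ y)[0] = -11
(x ⊛ y)[1] = 4
(x ⊛ y)[2] = 6
(x ⊛ y)[3] = -15
(x ⊛ y)[4] = 7
(x ⊛ y)[5] = 6

x ⊛ y = [-11, 4, 6, -15, 7, 6]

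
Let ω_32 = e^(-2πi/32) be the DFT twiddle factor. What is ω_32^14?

ω_32^14 = e^(-2πi·14/32)
= cos(-2π·14/32) + i·sin(-2π·14/32)
= cos(-28π/32) + i·sin(-28π/32)

ω_32^14 = cos(-28π/32) + i·sin(-28π/32) = -0.9239-0.3827i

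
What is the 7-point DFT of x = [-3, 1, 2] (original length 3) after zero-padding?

Original 3-point DFT: [0, -4.5000+0.8660i, -4.5000-0.8660i]
Zero-padded 7-point DFT provides frequency interpolation.

DFT_7([x, 0, ...]) = [0, -2.8216-2.7317i, -5.0245-0.1072i, -2.6540+1.1298i, -2.6540-1.1298i, -5.0245+0.1072i, -2.8216+2.7317i]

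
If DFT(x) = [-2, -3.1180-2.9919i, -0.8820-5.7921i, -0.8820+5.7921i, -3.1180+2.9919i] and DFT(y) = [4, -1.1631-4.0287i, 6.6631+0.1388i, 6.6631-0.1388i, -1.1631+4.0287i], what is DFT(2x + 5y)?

By linearity: DFT(2x + 5y) = 2·DFT(x) + 5·DFT(y)
= 2·[-2, -3.1180-2.9919i, -0.8820-5.7921i, -0.8820+5.7921i, -3.1180+2.9919i] + 5·[4, -1.1631-4.0287i, 6.6631+0.1388i, 6.6631-0.1388i, -1.1631+4.0287i]

Computing element-wise:
Z[0] = 2·(-2) + 5·(4) = 16
Z[1] = 2·(-3.1180-2.9919i) + 5·(-1.1631-4.0287i) = -12.0515-26.1273i
Z[2] = 2·(-0.8820-5.7921i) + 5·(6.6631+0.1388i) = 31.5515-10.8902i
Z[3] = 2·(-0.8820+5.7921i) + 5·(6.6631-0.1388i) = 31.5515+10.8902i
Z[4] = 2·(-3.1180+2.9919i) + 5·(-1.1631+4.0287i) = -12.0515+26.1273i

DFT(2x + 5y) = 2·X + 5·Y = [16, -12.0515-26.1273i, 31.5515-10.8902i, 31.5515+10.8902i, -12.0515+26.1273i]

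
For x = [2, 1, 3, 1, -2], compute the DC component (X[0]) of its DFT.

X[0] = Σ(n=0 to 4) x[n] · ω_5^0 = Σ x[n]
= (2) + (1) + (3) + (1) + (-2)

X[0] = 5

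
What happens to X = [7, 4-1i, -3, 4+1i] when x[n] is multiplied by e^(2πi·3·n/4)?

Modulation property: DFT(ω_4^(-3n)·x[n]) = X[(k-3) mod 4], so circularly shift X by 3 positions.

X[k-3] = [4-1i, -3, 4+1i, 7]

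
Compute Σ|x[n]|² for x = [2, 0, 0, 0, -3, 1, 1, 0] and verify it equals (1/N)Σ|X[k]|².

Time domain:
Σ|x[n]|² = |2|² + |0|² + |0|² + |0|² + |-3|² + |1|² + |1|² + |0|² = 15.0000

Frequency domain:
(1/8)Σ|X[k]|² = (1/8)(|1|² + |4.2929+1.7071i|² + |-2-1i|² + |5.7071-0.2929i|² + |-1|² + |5.7071+0.2929i|² + |-2+1i|² + |4.2929-1.7071i|²) = (1/8)·120.0000 = 15.0000

Both sides agree, confirming Parseval's theorem.

Σ|x[n]|² = (1/N)Σ|X[k]|² = 15.0000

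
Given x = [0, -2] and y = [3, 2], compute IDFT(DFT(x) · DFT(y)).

(x ⊛ y)[n] = Σ(m=0 to 1) x[m] · y[(n-m) mod 2]

Computing each output sample:
(x ⊛ y)[0] = -4
(x ⊛ y)[1] = -6

x ⊛ y = [-4, -6]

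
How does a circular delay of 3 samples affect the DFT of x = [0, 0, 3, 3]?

Time shift by 3: X_shifted[k] = ω_4^(3k) · X[k]
Shifted x = [0, 3, 3, 0]

DFT(x[n-3]) = [6, -3-3i, 0, -3+3i]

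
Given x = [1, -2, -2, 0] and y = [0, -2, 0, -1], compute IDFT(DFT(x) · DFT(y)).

(x ⊛ y)[n] = Σ(m=0 to 3) x[m] · y[(n-m) mod 4]

Computing each output sample:
(x ⊛ y)[0] = 2
(x ⊛ y)[1] = 0
(x ⊛ y)[2] = 4
(x ⊛ y)[3] = 3

x ⊛ y = [2, 0, 4, 3]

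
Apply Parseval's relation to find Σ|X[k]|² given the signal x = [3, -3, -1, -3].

Parseval: Σ|x[n]|² = (1/N)Σ|X[k]|², so Σ|X[k]|² = N·Σ|x[n]|² = 4·28.0000

Σ|X[k]|² = N·Σ|x[n]|² = 4·28.0000 = 112.0000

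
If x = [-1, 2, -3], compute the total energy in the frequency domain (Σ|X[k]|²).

Parseval: Σ|x[n]|² = (1/N)Σ|X[k]|², so Σ|X[k]|² = N·Σ|x[n]|² = 3·14.0000

Σ|X[k]|² = N·Σ|x[n]|² = 3·14.0000 = 42.0000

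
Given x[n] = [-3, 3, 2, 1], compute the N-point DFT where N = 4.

X[k] = Σ(n=0 to 3) x[n] · ω_4^(nk)
where ω_4 = e^(-2πi/4)

Computing each X[k]:
X[0] = 3
X[1] = -5-2i
X[2] = -5
X[3] = -5+2i

X = [3, -5-2i, -5, -5+2i]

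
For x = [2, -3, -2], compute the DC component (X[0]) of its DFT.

X[0] = Σ(n=0 to 2) x[n] · ω_3^0 = Σ x[n]
= (2) + (-3) + (-2)

X[0] = -3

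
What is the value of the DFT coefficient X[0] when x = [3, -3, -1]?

X[0] = Σ(n=0 to 2) x[n] · ω_3^0 = Σ x[n]
= (3) + (-3) + (-1)

X[0] = -1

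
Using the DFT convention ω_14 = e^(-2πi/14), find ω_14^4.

ω_14^4 = e^(-2πi·4/14)
= cos(-2π·4/14) + i·sin(-2π·4/14)
= cos(-8π/14) + i·sin(-8π/14)

ω_14^4 = cos(-8π/14) + i·sin(-8π/14) = -0.2225-0.9749i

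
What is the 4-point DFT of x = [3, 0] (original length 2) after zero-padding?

Original 2-point DFT: [3, 3]
Zero-padded 4-point DFT provides frequency interpolation.

DFT_4([x, 0, ...]) = [3, 3, 3, 3]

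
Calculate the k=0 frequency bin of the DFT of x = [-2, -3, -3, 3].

X[0] = Σ(n=0 to 3) x[n] · ω_4^0 = Σ x[n]
= (-2) + (-3) + (-3) + (3)

X[0] = -5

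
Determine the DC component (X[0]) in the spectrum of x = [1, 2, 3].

X[0] = Σ(n=0 to 2) x[n] · ω_3^0 = Σ x[n]
= (1) + (2) + (3)

X[0] = 6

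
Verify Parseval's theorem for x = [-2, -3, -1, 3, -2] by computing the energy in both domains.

Time domain:
Σ|x[n]|² = |-2|² + |-3|² + |-1|² + |3|² + |-2|² = 27.0000

Frequency domain:
(1/5)Σ|X[k]|² = (1/5)(|-5|² + |-5.1631+3.3022i|² + |2.6631-3.2164i|² + |2.6631+3.2164i|² + |-5.1631-3.3022i|²) = (1/5)·135.0000 = 27.0000

Both sides agree, confirming Parseval's theorem.

Σ|x[n]|² = (1/N)Σ|X[k]|² = 27.0000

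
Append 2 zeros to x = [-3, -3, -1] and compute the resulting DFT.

Original 3-point DFT: [-7, -1.0000+1.7321i, -1.0000-1.7321i]
Zero-padded 5-point DFT provides frequency interpolation.

DFT_5([x, 0, ...]) = [-7, -3.1180+3.4410i, -0.8820+0.8123i, -0.8820-0.8123i, -3.1180-3.4410i]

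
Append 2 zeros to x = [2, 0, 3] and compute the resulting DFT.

Original 3-point DFT: [5, 0.5000+2.5981i, 0.5000-2.5981i]
Zero-padded 5-point DFT provides frequency interpolation.

DFT_5([x, 0, ...]) = [5, -0.4271-1.7634i, 2.9271+2.8532i, 2.9271-2.8532i, -0.4271+1.7634i]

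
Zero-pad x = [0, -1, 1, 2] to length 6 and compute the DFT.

Original 4-point DFT: [2, -1+3i, 0, -1-3i]
Zero-padded 6-point DFT provides frequency interpolation.

DFT_6([x, 0, ...]) = [2, -3, 2.0000+1.7321i, 0, 2.0000-1.7321i, -3]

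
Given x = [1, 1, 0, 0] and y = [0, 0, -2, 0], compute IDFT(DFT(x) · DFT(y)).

(x ⊛ y)[n] = Σ(m=0 to 3) x[m] · y[(n-m) mod 4]

Computing each output sample:
(x ⊛ y)[0] = 0
(x ⊛ y)[1] = 0
(x ⊛ y)[2] = -2
(x ⊛ y)[3] = -2

x ⊛ y = [0, 0, -2, -2]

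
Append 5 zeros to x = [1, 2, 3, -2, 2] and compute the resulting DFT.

Original 5-point DFT: [6, 1.4271-2.9389i, -1.9271+4.7553i, -1.9271-4.7553i, 1.4271+2.9389i]
Zero-padded 10-point DFT provides frequency interpolation.

DFT_10([x, 0, ...]) = [6, 2.5451-3.3022i, 1.4271-2.9389i, -3.0451-3.2164i, -1.9271+4.7553i, 6, -1.9271-4.7553i, -3.0451+3.2164i, 1.4271+2.9389i, 2.5451+3.3022i]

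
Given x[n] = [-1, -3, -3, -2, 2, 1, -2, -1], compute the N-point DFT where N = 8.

X[k] = Σ(n=0 to 7) x[n] · ω_8^(nk)
where ω_8 = e^(-2πi/8)

Computing each X[k]:
X[0] = -9
X[1] = -5.1213+4.5355i
X[2] = 6-1i
X[3] = -0.8787+2.5355i
X[4] = 1
X[5] = -0.8787-2.5355i
X[6] = 6+1i
X[7] = -5.1213-4.5355i

X = [-9, -5.1213+4.5355i, 6-1i, -0.8787+2.5355i, 1, -0.8787-2.5355i, 6+1i, -5.1213-4.5355i]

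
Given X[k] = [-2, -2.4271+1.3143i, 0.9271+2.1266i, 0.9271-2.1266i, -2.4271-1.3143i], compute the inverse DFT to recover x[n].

x[n] = (1/5) Σ(k=0 to 4) X[k] · e^(2πikn/5)

Computing each x[n]:
x[0] = -1
x[1] = -2
x[2] = 1
x[3] = 0
x[4] = 0

x = [-1, -2, 1, 0, 0]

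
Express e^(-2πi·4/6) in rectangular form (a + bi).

ω_6^4 = e^(-2πi·4/6)
= cos(-2π·4/6) + i·sin(-2π·4/6)
= cos(-8π/6) + i·sin(-8π/6)

ω_6^4 = cos(-8π/6) + i·sin(-8π/6) = -0.5000+0.8660i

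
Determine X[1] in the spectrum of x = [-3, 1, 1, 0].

X[1] = Σ(n=0 to 3) x[n] · ω_4^(1n) where ω_4 = e^(-2πi/4)
= (-3)·ω_4^0 + (1)·ω_4^1 + (1)·ω_4^2 + (0)·ω_4^3

X[1] = -4-1i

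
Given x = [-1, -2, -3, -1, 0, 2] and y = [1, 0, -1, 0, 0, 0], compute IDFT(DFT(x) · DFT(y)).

(x ⊛ y)[n] = Σ(m=0 to 5) x[m] · y[(n-m) mod 6]

Computing each output sample:
(x ⊛ y)[0] = -1
(x ⊛ y)[1] = -4
(x ⊛ y)[2] = -2
(x ⊛ y)[3] = 1
(x ⊛ y)[4] = 3
(x ⊛ y)[5] = 3

x ⊛ y = [-1, -4, -2, 1, 3, 3]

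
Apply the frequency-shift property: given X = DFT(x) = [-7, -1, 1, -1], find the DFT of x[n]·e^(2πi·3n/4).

Modulation property: DFT(ω_4^(-3n)·x[n]) = X[(k-3) mod 4], so circularly shift X by 3 positions.

X[k-3] = [-1, 1, -1, -7]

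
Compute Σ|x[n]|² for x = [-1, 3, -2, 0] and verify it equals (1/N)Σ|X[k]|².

Time domain:
Σ|x[n]|² = |-1|² + |3|² + |-2|² + |0|² = 14.0000

Frequency domain:
(1/4)Σ|X[k]|² = (1/4)(|0|² + |1-3i|² + |-6|² + |1+3i|²) = (1/4)·56.0000 = 14.0000

Both sides agree, confirming Parseval's theorem.

Σ|x[n]|² = (1/N)Σ|X[k]|² = 14.0000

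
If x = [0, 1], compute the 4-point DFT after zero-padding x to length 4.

Original 2-point DFT: [1, -1]
Zero-padded 4-point DFT provides frequency interpolation.

DFT_4([x, 0, ...]) = [1, -1i, -1, 1i]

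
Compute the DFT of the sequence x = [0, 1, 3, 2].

X[k] = Σ(n=0 to 3) x[n] · ω_4^(nk)
where ω_4 = e^(-2πi/4)

Computing each X[k]:
X[0] = 6
X[1] = -3+1i
X[2] = 0
X[3] = -3-1i

X = [6, -3+1i, 0, -3-1i]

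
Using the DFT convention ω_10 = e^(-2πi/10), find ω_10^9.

ω_10^9 = e^(-2πi·9/10)
= cos(-2π·9/10) + i·sin(-2π·9/10)
= cos(-18π/10) + i·sin(-18π/10)

ω_10^9 = cos(-18π/10) + i·sin(-18π/10) = 0.8090+0.5878i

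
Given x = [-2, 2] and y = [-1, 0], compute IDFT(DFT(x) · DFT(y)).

(x ⊛ y)[n] = Σ(m=0 to 1) x[m] · y[(n-m) mod 2]

Computing each output sample:
(x ⊛ y)[0] = 2
(x ⊛ y)[1] = -2

x ⊛ y = [2, -2]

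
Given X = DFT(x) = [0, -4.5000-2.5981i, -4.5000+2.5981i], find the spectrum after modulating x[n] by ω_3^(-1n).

Modulation property: DFT(ω_3^(-1n)·x[n]) = X[(k-1) mod 3], so circularly shift X by 1 positions.

X[k-1] = [-4.5000+2.5981i, 0, -4.5000-2.5981i]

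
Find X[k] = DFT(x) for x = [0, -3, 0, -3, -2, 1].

X[k] = Σ(n=0 to 5) x[n] · ω_6^(nk)
where ω_6 = e^(-2πi/6)

Computing each X[k]:
X[0] = -7
X[1] = 3.0000+1.7321i
X[2] = -1.0000+5.1962i
X[3] = 3
X[4] = -1.0000-5.1962i
X[5] = 3.0000-1.7321i

X = [-7, 3.0000+1.7321i, -1.0000+5.1962i, 3, -1.0000-5.1962i, 3.0000-1.7321i]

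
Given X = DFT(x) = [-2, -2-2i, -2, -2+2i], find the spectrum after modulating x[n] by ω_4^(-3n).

Modulation property: DFT(ω_4^(-3n)·x[n]) = X[(k-3) mod 4], so circularly shift X by 3 positions.

X[k-3] = [-2-2i, -2, -2+2i, -2]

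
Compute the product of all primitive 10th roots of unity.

The primitive 10th roots of unity are ω_10^k for k coprime to 10: k ∈ {1, 3, 7, 9}
Their product equals the constant term of the cyclotomic polynomial Φ_10(x) up to sign.
For n ≥ 3, the product of all primitive nth roots of unity is 1. (For n=1 it is 1; for n=2 it is -1.)

1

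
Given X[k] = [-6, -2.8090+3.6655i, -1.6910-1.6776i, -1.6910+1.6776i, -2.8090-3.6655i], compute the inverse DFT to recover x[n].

x[n] = (1/5) Σ(k=0 to 4) X[k] · e^(2πikn/5)

Computing each x[n]:
x[0] = -3
x[1] = -2
x[2] = -2
x[3] = 1
x[4] = 0

x = [-3, -2, -2, 1, 0]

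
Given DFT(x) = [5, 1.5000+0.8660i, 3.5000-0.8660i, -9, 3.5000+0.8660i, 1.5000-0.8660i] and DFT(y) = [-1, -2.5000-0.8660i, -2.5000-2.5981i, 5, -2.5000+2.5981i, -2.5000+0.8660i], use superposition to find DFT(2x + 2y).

By linearity: DFT(2x + 2y) = 2·DFT(x) + 2·DFT(y)
= 2·[5, 1.5000+0.8660i, 3.5000-0.8660i, -9, 3.5000+0.8660i, 1.5000-0.8660i] + 2·[-1, -2.5000-0.8660i, -2.5000-2.5981i, 5, -2.5000+2.5981i, -2.5000+0.8660i]

Computing element-wise:
Z[0] = 2·(5) + 2·(-1) = 8
Z[1] = 2·(1.5000+0.8660i) + 2·(-2.5000-0.8660i) = -2
Z[2] = 2·(3.5000-0.8660i) + 2·(-2.5000-2.5981i) = 2.0000-6.9282i
Z[3] = 2·(-9) + 2·(5) = -8
Z[4] = 2·(3.5000+0.8660i) + 2·(-2.5000+2.5981i) = 2.0000+6.9282i
Z[5] = 2·(1.5000-0.8660i) + 2·(-2.5000+0.8660i) = -2

DFT(2x + 2y) = 2·X + 2·Y = [8, -2, 2.0000-6.9282i, -8, 2.0000+6.9282i, -2]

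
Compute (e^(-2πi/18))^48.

Since ω_18^18 = 1, powers reduce modulo 18.
48 mod 18 = 12
So ω_18^48 = ω_18^12 = e^(-2πi·12/18)

ω_18^48 = ω_18^12 = -0.5000+0.8660i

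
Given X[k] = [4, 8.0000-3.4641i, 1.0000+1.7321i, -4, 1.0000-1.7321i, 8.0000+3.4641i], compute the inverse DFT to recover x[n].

x[n] = (1/6) Σ(k=0 to 5) X[k] · e^(2πikn/6)

Computing each x[n]:
x[0] = 3
x[1] = 3
x[2] = 0
x[3] = -1
x[4] = -3
x[5] = 2

x = [3, 3, 0, -1, -3, 2]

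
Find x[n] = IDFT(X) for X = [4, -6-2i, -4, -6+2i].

x[n] = (1/4) Σ(k=0 to 3) X[k] · e^(2πikn/4)

Computing each x[n]:
x[0] = -3
x[1] = 3
x[2] = 3
x[3] = 1

x = [-3, 3, 3, 1]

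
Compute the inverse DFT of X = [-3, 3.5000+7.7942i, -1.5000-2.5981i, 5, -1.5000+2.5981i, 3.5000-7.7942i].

x[n] = (1/6) Σ(k=0 to 5) X[k] · e^(2πikn/6)

Computing each x[n]:
x[0] = 1
x[1] = -2
x[2] = -3
x[3] = -3
x[4] = 3
x[5] = 1

x = [1, -2, -3, -3, 3, 1]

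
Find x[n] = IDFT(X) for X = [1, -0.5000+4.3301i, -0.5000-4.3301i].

x[n] = (1/3) Σ(k=0 to 2) X[k] · e^(2πikn/3)

Computing each x[n]:
x[0] = 0
x[1] = -2
x[2] = 3

x = [0, -2, 3]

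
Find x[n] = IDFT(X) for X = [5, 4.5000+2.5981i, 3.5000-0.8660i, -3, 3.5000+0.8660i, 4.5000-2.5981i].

x[n] = (1/6) Σ(k=0 to 5) X[k] · e^(2πikn/6)

Computing each x[n]:
x[0] = 3
x[1] = 1
x[2] = -2
x[3] = 1
x[4] = 0
x[5] = 2

x = [3, 1, -2, 1, 0, 2]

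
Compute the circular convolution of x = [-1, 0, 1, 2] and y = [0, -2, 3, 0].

(x ⊛ y)[n] = Σ(m=0 to 3) x[m] · y[(n-m) mod 4]

Computing each output sample:
(x ⊛ y)[0] = -1
(x ⊛ y)[1] = 8
(x ⊛ y)[2] = -3
(x ⊛ y)[3] = -2

x ⊛ y = [-1, 8, -3, -2]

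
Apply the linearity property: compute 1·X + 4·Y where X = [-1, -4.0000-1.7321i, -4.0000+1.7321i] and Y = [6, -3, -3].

By linearity: DFT(1x + 4y) = 1·DFT(x) + 4·DFT(y)
= 1·[-1, -4.0000-1.7321i, -4.0000+1.7321i] + 4·[6, -3, -3]

Computing element-wise:
Z[0] = 1·(-1) + 4·(6) = 23
Z[1] = 1·(-4.0000-1.7321i) + 4·(-3) = -16.0000-1.7321i
Z[2] = 1·(-4.0000+1.7321i) + 4·(-3) = -16.0000+1.7321i

DFT(1x + 4y) = 1·X + 4·Y = [23, -16.0000-1.7321i, -16.0000+1.7321i]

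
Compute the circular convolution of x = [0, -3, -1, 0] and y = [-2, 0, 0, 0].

(x ⊛ y)[n] = Σ(m=0 to 3) x[m] · y[(n-m) mod 4]

Computing each output sample:
(x ⊛ y)[0] = 0
(x ⊛ y)[1] = 6
(x ⊛ y)[2] = 2
(x ⊛ y)[3] = 0

x ⊛ y = [0, 6, 2, 0]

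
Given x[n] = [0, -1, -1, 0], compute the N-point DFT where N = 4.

X[k] = Σ(n=0 to 3) x[n] · ω_4^(nk)
where ω_4 = e^(-2πi/4)

Computing each X[k]:
X[0] = -2
X[1] = 1+1i
X[2] = 0
X[3] = 1-1i

X = [-2, 1+1i, 0, 1-1i]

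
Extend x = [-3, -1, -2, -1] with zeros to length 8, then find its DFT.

Original 4-point DFT: [-7, -1, -3, -1]
Zero-padded 8-point DFT provides frequency interpolation.

DFT_8([x, 0, ...]) = [-7, -3.0000+3.4142i, -1, -3.0000-0.5858i, -3, -3.0000+0.5858i, -1, -3.0000-3.4142i]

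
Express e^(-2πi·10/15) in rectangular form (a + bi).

ω_15^10 = e^(-2πi·10/15)
= cos(-2π·10/15) + i·sin(-2π·10/15)
= cos(-20π/15) + i·sin(-20π/15)

ω_15^10 = cos(-20π/15) + i·sin(-20π/15) = -0.5000+0.8660i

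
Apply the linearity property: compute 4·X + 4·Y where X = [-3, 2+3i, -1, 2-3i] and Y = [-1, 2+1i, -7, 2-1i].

By linearity: DFT(4x + 4y) = 4·DFT(x) + 4·DFT(y)
= 4·[-3, 2+3i, -1, 2-3i] + 4·[-1, 2+1i, -7, 2-1i]

Computing element-wise:
Z[0] = 4·(-3) + 4·(-1) = -16
Z[1] = 4·(2+3i) + 4·(2+1i) = 16+16i
Z[2] = 4·(-1) + 4·(-7) = -32
Z[3] = 4·(2-3i) + 4·(2-1i) = 16-16i

DFT(4x + 4y) = 4·X + 4·Y = [-16, 16+16i, -32, 16-16i]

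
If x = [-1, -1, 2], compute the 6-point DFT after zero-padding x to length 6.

Original 3-point DFT: [0, -1.5000+2.5981i, -1.5000-2.5981i]
Zero-padded 6-point DFT provides frequency interpolation.

DFT_6([x, 0, ...]) = [0, -2.5000-0.8660i, -1.5000+2.5981i, 2, -1.5000-2.5981i, -2.5000+0.8660i]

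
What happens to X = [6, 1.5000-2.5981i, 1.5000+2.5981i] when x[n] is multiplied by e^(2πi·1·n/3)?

Modulation property: DFT(ω_3^(-1n)·x[n]) = X[(k-1) mod 3], so circularly shift X by 1 positions.

X[k-1] = [1.5000+2.5981i, 6, 1.5000-2.5981i]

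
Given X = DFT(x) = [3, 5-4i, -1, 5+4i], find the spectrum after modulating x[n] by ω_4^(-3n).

Modulation property: DFT(ω_4^(-3n)·x[n]) = X[(k-3) mod 4], so circularly shift X by 3 positions.

X[k-3] = [5-4i, -1, 5+4i, 3]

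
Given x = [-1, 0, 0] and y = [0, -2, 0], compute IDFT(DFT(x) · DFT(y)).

(x ⊛ y)[n] = Σ(m=0 to 2) x[m] · y[(n-m) mod 3]

Computing each output sample:
(x ⊛ y)[0] = 0
(x ⊛ y)[1] = 2
(x ⊛ y)[2] = 0

x ⊛ y = [0, 2, 0]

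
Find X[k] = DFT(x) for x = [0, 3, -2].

X[k] = Σ(n=0 to 2) x[n] · ω_3^(nk)
where ω_3 = e^(-2πi/3)

Computing each X[k]:
X[0] = 1
X[1] = -0.5000-4.3301i
X[2] = -0.5000+4.3301i

X = [1, -0.5000-4.3301i, -0.5000+4.3301i]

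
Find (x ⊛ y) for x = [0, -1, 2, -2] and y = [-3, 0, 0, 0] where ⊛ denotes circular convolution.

(x ⊛ y)[n] = Σ(m=0 to 3) x[m] · y[(n-m) mod 4]

Computing each output sample:
(x ⊛ y)[0] = 0
(x ⊛ y)[1] = 3
(x ⊛ y)[2] = -6
(x ⊛ y)[3] = 6

x ⊛ y = [0, 3, -6, 6]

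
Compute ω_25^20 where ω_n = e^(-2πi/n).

ω_25^20 = e^(-2πi·20/25)
= cos(-2π·20/25) + i·sin(-2π·20/25)
= cos(-40π/25) + i·sin(-40π/25)

ω_25^20 = cos(-40π/25) + i·sin(-40π/25) = 0.3090+0.9511i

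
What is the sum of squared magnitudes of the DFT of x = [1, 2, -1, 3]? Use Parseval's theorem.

Parseval: Σ|x[n]|² = (1/N)Σ|X[k]|², so Σ|X[k]|² = N·Σ|x[n]|² = 4·15.0000

Σ|X[k]|² = N·Σ|x[n]|² = 4·15.0000 = 60.0000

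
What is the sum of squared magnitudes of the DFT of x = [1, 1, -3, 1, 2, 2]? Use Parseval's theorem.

Parseval: Σ|x[n]|² = (1/N)Σ|X[k]|², so Σ|X[k]|² = N·Σ|x[n]|² = 6·20.0000

Σ|X[k]|² = N·Σ|x[n]|² = 6·20.0000 = 120.0000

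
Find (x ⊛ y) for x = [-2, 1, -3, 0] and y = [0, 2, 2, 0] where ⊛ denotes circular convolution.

(x ⊛ y)[n] = Σ(m=0 to 3) x[m] · y[(n-m) mod 4]

Computing each output sample:
(x ⊛ y)[0] = -6
(x ⊛ y)[1] = -4
(x ⊛ y)[2] = -2
(x ⊛ y)[3] = -4

x ⊛ y = [-6, -4, -2, -4]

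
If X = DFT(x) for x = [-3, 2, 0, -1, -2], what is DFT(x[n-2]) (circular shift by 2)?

Time shift by 2: X_shifted[k] = ω_5^(2k) · X[k]
Shifted x = [-1, -2, -3, 2, 0]

DFT(x[n-2]) = [-4, -0.8090+4.8410i, 0.3090-3.5797i, 0.3090+3.5797i, -0.8090-4.8410i]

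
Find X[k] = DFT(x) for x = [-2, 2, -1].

X[k] = Σ(n=0 to 2) x[n] · ω_3^(nk)
where ω_3 = e^(-2πi/3)

Computing each X[k]:
X[0] = -1
X[1] = -2.5000-2.5981i
X[2] = -2.5000+2.5981i

X = [-1, -2.5000-2.5981i, -2.5000+2.5981i]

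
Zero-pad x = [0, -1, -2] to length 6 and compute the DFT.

Original 3-point DFT: [-3, 1.5000-0.8660i, 1.5000+0.8660i]
Zero-padded 6-point DFT provides frequency interpolation.

DFT_6([x, 0, ...]) = [-3, 0.5000+2.5981i, 1.5000-0.8660i, -1, 1.5000+0.8660i, 0.5000-2.5981i]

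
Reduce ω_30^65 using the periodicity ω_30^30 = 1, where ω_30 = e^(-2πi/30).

Since ω_30^30 = 1, powers reduce modulo 30.
65 mod 30 = 5
So ω_30^65 = ω_30^5 = e^(-2πi·5/30)

ω_30^65 = ω_30^5 = 0.5000-0.8660i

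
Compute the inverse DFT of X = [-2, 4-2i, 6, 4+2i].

x[n] = (1/4) Σ(k=0 to 3) X[k] · e^(2πikn/4)

Computing each x[n]:
x[0] = 3
x[1] = -1
x[2] = -1
x[3] = -3

x = [3, -1, -1, -3]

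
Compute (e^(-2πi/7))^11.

Since ω_7^7 = 1, powers reduce modulo 7.
11 mod 7 = 4
So ω_7^11 = ω_7^4 = e^(-2πi·4/7)

ω_7^11 = ω_7^4 = -0.9010+0.4339i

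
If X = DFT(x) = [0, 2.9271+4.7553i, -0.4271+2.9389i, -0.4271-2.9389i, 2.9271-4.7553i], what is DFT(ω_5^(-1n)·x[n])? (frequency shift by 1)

Modulation property: DFT(ω_5^(-1n)·x[n]) = X[(k-1) mod 5], so circularly shift X by 1 positions.

X[k-1] = [2.9271-4.7553i, 0, 2.9271+4.7553i, -0.4271+2.9389i, -0.4271-2.9389i]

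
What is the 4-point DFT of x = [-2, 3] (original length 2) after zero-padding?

Original 2-point DFT: [1, -5]
Zero-padded 4-point DFT provides frequency interpolation.

DFT_4([x, 0, ...]) = [1, -2-3i, -5, -2+3i]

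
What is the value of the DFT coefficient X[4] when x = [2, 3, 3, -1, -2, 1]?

X[4] = Σ(n=0 to 5) x[n] · ω_6^(4n) where ω_6 = e^(-2πi/6)
= (2)·ω_6^0 + (3)·ω_6^4 + (3)·ω_6^8 + (-1)·ω_6^12 + (-2)·ω_6^16 + (1)·ω_6^20

X[4] = -1.5000-2.5981i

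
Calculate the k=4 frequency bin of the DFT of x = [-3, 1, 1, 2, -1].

X[4] = Σ(n=0 to 4) x[n] · ω_5^(4n) where ω_5 = e^(-2πi/5)
= (-3)·ω_5^0 + (1)·ω_5^4 + (1)·ω_5^8 + (2)·ω_5^12 + (-1)·ω_5^16

X[4] = -5.4271+1.3143i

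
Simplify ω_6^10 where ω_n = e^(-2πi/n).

Since ω_6^6 = 1, powers reduce modulo 6.
10 mod 6 = 4
So ω_6^10 = ω_6^4 = e^(-2πi·4/6)

ω_6^10 = ω_6^4 = -0.5000+0.8660i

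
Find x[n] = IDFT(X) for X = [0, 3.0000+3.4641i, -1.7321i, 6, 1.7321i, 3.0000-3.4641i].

x[n] = (1/6) Σ(k=0 to 5) X[k] · e^(2πikn/6)

Computing each x[n]:
x[0] = 2
x[1] = -1
x[2] = -1
x[3] = -2
x[4] = 2
x[5] = 0

x = [2, -1, -1, -2, 2, 0]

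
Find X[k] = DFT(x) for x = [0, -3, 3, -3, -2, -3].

X[k] = Σ(n=0 to 5) x[n] · ω_6^(nk)
where ω_6 = e^(-2πi/6)

Computing each X[k]:
X[0] = -8
X[1] = -0.5000-4.3301i
X[2] = -0.5000+4.3301i
X[3] = 10
X[4] = -0.5000-4.3301i
X[5] = -0.5000+4.3301i

X = [-8, -0.5000-4.3301i, -0.5000+4.3301i, 10, -0.5000-4.3301i, -0.5000+4.3301i]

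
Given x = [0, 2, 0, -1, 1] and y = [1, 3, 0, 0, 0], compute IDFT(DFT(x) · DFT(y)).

(x ⊛ y)[n] = Σ(m=0 to 4) x[m] · y[(n-m) mod 5]

Computing each output sample:
(x ⊛ y)[0] = 3
(x ⊛ y)[1] = 2
(x ⊛ y)[2] = 6
(x ⊛ y)[3] = -1
(x ⊛ y)[4] = -2

x ⊛ y = [3, 2, 6, -1, -2]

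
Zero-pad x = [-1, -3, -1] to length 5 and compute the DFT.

Original 3-point DFT: [-5, 1.0000+1.7321i, 1.0000-1.7321i]
Zero-padded 5-point DFT provides frequency interpolation.

DFT_5([x, 0, ...]) = [-5, -1.1180+3.4410i, 1.1180+0.8123i, 1.1180-0.8123i, -1.1180-3.4410i]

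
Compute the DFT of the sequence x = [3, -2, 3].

X[k] = Σ(n=0 to 2) x[n] · ω_3^(nk)
where ω_3 = e^(-2πi/3)

Computing each X[k]:
X[0] = 4
X[1] = 2.5000+4.3301i
X[2] = 2.5000-4.3301i

X = [4, 2.5000+4.3301i, 2.5000-4.3301i]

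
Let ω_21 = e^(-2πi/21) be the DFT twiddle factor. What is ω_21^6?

ω_21^6 = e^(-2πi·6/21)
= cos(-2π·6/21) + i·sin(-2π·6/21)
= cos(-12π/21) + i·sin(-12π/21)

ω_21^6 = cos(-12π/21) + i·sin(-12π/21) = -0.2225-0.9749i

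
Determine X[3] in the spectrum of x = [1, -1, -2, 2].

X[3] = Σ(n=0 to 3) x[n] · ω_4^(3n) where ω_4 = e^(-2πi/4)
= (1)·ω_4^0 + (-1)·ω_4^3 + (-2)·ω_4^6 + (2)·ω_4^9

X[3] = 3-3i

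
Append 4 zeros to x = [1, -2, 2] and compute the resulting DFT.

Original 3-point DFT: [1, 1.0000+3.4641i, 1.0000-3.4641i]
Zero-padded 7-point DFT provides frequency interpolation.

DFT_7([x, 0, ...]) = [1, -0.6920-0.3862i, -0.3569+2.8176i, 4.0489+2.4314i, 4.0489-2.4314i, -0.3569-2.8176i, -0.6920+0.3862i]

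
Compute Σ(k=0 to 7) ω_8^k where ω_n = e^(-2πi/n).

Sum of all nth roots of unity equals 0 for n > 1 (geometric series with r ≠ 1).

0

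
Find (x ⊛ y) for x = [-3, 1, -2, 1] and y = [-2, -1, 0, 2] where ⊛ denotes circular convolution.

(x ⊛ y)[n] = Σ(m=0 to 3) x[m] · y[(n-m) mod 4]

Computing each output sample:
(x ⊛ y)[0] = 7
(x ⊛ y)[1] = -3
(x ⊛ y)[2] = 5
(x ⊛ y)[3] = -6

x ⊛ y = [7, -3, 5, -6]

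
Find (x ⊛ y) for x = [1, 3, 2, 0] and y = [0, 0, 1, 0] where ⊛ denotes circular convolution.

(x ⊛ y)[n] = Σ(m=0 to 3) x[m] · y[(n-m) mod 4]

Computing each output sample:
(x ⊛ y)[0] = 2
(x ⊛ y)[1] = 0
(x ⊛ y)[2] = 1
(x ⊛ y)[3] = 3

x ⊛ y = [2, 0, 1, 3]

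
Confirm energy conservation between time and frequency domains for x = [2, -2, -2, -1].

Time domain:
Σ|x[n]|² = |2|² + |-2|² + |-2|² + |-1|² = 13.0000

Frequency domain:
(1/4)Σ|X[k]|² = (1/4)(|-3|² + |4+1i|² + |3|² + |4-1i|²) = (1/4)·52.0000 = 13.0000

Both sides agree, confirming Parseval's theorem.

Σ|x[n]|² = (1/N)Σ|X[k]|² = 13.0000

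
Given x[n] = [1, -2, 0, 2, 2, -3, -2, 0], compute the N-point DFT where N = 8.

X[k] = Σ(n=0 to 7) x[n] · ω_8^(nk)
where ω_8 = e^(-2πi/8)

Computing each X[k]:
X[0] = -2
X[1] = -1.7071-4.1213i
X[2] = 5+7i
X[3] = -0.2929-0.1213i
X[4] = 4
X[5] = -0.2929+0.1213i
X[6] = 5-7i
X[7] = -1.7071+4.1213i

X = [-2, -1.7071-4.1213i, 5+7i, -0.2929-0.1213i, 4, -0.2929+0.1213i, 5-7i, -1.7071+4.1213i]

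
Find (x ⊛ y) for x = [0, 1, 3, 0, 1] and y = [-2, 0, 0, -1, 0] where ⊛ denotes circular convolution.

(x ⊛ y)[n] = Σ(m=0 to 4) x[m] · y[(n-m) mod 5]

Computing each output sample:
(x ⊛ y)[0] = -3
(x ⊛ y)[1] = -2
(x ⊛ y)[2] = -7
(x ⊛ y)[3] = 0
(x ⊛ y)[4] = -3

x ⊛ y = [-3, -2, -7, 0, -3]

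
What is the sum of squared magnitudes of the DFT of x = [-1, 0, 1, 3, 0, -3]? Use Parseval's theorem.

Parseval: Σ|x[n]|² = (1/N)Σ|X[k]|², so Σ|X[k]|² = N·Σ|x[n]|² = 6·20.0000

Σ|X[k]|² = N·Σ|x[n]|² = 6·20.0000 = 120.0000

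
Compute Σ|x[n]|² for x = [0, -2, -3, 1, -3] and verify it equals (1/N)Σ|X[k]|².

Time domain:
Σ|x[n]|² = |0|² + |-2|² + |-3|² + |1|² + |-3|² = 23.0000

Frequency domain:
(1/5)Σ|X[k]|² = (1/5)(|-7|² + |0.0729+1.4001i|² + |3.4271-4.3920i|² + |3.4271+4.3920i|² + |0.0729-1.4001i|²) = (1/5)·115.0000 = 23.0000

Both sides agree, confirming Parseval's theorem.

Σ|x[n]|² = (1/N)Σ|X[k]|² = 23.0000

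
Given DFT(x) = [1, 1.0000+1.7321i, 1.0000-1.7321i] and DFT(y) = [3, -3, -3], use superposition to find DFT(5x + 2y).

By linearity: DFT(5x + 2y) = 5·DFT(x) + 2·DFT(y)
= 5·[1, 1.0000+1.7321i, 1.0000-1.7321i] + 2·[3, -3, -3]

Computing element-wise:
Z[0] = 5·(1) + 2·(3) = 11
Z[1] = 5·(1.0000+1.7321i) + 2·(-3) = -1.0000+8.6605i
Z[2] = 5·(1.0000-1.7321i) + 2·(-3) = -1.0000-8.6605i

DFT(5x + 2y) = 5·X + 2·Y = [11, -1.0000+8.6605i, -1.0000-8.6605i]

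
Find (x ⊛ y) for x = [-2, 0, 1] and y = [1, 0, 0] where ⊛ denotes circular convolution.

(x ⊛ y)[n] = Σ(m=0 to 2) x[m] · y[(n-m) mod 3]

Computing each output sample:
(x ⊛ y)[0] = -2
(x ⊛ y)[1] = 0
(x ⊛ y)[2] = 1

x ⊛ y = [-2, 0, 1]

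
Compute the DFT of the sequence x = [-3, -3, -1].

X[k] = Σ(n=0 to 2) x[n] · ω_3^(nk)
where ω_3 = e^(-2πi/3)

Computing each X[k]:
X[0] = -7
X[1] = -1.0000+1.7321i
X[2] = -1.0000-1.7321i

X = [-7, -1.0000+1.7321i, -1.0000-1.7321i]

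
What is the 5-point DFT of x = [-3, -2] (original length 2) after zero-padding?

Original 2-point DFT: [-5, -1]
Zero-padded 5-point DFT provides frequency interpolation.

DFT_5([x, 0, ...]) = [-5, -3.6180+1.9021i, -1.3820+1.1756i, -1.3820-1.1756i, -3.6180-1.9021i]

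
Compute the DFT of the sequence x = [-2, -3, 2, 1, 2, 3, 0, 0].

X[k] = Σ(n=0 to 7) x[n] · ω_8^(nk)
where ω_8 = e^(-2πi/8)

Computing each X[k]:
X[0] = 3
X[1] = -8.9497+1.5355i
X[2] = -2+1i
X[3] = 0.9497+5.5355i
X[4] = 1
X[5] = 0.9497-5.5355i
X[6] = -2-1i
X[7] = -8.9497-1.5355i

X = [3, -8.9497+1.5355i, -2+1i, 0.9497+5.5355i, 1, 0.9497-5.5355i, -2-1i, -8.9497-1.5355i]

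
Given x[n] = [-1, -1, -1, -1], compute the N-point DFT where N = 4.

X[k] = Σ(n=0 to 3) x[n] · ω_4^(nk)
where ω_4 = e^(-2πi/4)

Computing each X[k]:
X[0] = -4
X[1] = 0
X[2] = 0
X[3] = 0

X = [-4, 0, 0, 0]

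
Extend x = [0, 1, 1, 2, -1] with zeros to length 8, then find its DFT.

Original 5-point DFT: [3, -2.4271-1.3143i, 0.9271-2.1266i, 0.9271+2.1266i, -2.4271+1.3143i]
Zero-padded 8-point DFT provides frequency interpolation.

DFT_8([x, 0, ...]) = [3, 0.2929-3.1213i, -2+1i, 1.7071-1.1213i, -3, 1.7071+1.1213i, -2-1i, 0.2929+3.1213i]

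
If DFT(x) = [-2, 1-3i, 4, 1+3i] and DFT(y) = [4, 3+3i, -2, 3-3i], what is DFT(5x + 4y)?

By linearity: DFT(5x + 4y) = 5·DFT(x) + 4·DFT(y)
= 5·[-2, 1-3i, 4, 1+3i] + 4·[4, 3+3i, -2, 3-3i]

Computing element-wise:
Z[0] = 5·(-2) + 4·(4) = 6
Z[1] = 5·(1-3i) + 4·(3+3i) = 17-3i
Z[2] = 5·(4) + 4·(-2) = 12
Z[3] = 5·(1+3i) + 4·(3-3i) = 17+3i

DFT(5x + 4y) = 5·X + 4·Y = [6, 17-3i, 12, 17+3i]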